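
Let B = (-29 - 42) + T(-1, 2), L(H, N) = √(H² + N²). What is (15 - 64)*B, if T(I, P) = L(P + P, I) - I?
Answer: 3430 - 49*√17 ≈ 3228.0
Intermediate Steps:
T(I, P) = √(I² + 4*P²) - I (T(I, P) = √((P + P)² + I²) - I = √((2*P)² + I²) - I = √(4*P² + I²) - I = √(I² + 4*P²) - I)
B = -70 + √17 (B = (-29 - 42) + (√((-1)² + 4*2²) - 1*(-1)) = -71 + (√(1 + 4*4) + 1) = -71 + (√(1 + 16) + 1) = -71 + (√17 + 1) = -71 + (1 + √17) = -70 + √17 ≈ -65.877)
(15 - 64)*B = (15 - 64)*(-70 + √17) = -49*(-70 + √17) = 3430 - 49*√17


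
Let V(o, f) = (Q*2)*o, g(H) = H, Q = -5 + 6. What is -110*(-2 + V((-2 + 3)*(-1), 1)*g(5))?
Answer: 1320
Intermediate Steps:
Q = 1
V(o, f) = 2*o (V(o, f) = (1*2)*o = 2*o)
-110*(-2 + V((-2 + 3)*(-1), 1)*g(5)) = -110*(-2 + (2*((-2 + 3)*(-1)))*5) = -110*(-2 + (2*(1*(-1)))*5) = -110*(-2 + (2*(-1))*5) = -110*(-2 - 2*5) = -110*(-2 - 10) = -110*(-12) = 1320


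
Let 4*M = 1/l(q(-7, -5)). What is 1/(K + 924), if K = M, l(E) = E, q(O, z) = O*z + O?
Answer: 112/103489 ≈ 0.0010822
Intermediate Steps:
q(O, z) = O + O*z
M = 1/112 (M = 1/(4*((-7*(1 - 5)))) = 1/(4*((-7*(-4)))) = (¼)/28 = (¼)*(1/28) = 1/112 ≈ 0.0089286)
K = 1/112 ≈ 0.0089286
1/(K + 924) = 1/(1/112 + 924) = 1/(103489/112) = 112/103489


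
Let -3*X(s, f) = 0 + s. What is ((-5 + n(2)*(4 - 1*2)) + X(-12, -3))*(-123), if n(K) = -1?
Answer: 369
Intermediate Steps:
X(s, f) = -s/3 (X(s, f) = -(0 + s)/3 = -s/3)
((-5 + n(2)*(4 - 1*2)) + X(-12, -3))*(-123) = ((-5 - (4 - 1*2)) - ⅓*(-12))*(-123) = ((-5 - (4 - 2)) + 4)*(-123) = ((-5 - 1*2) + 4)*(-123) = ((-5 - 2) + 4)*(-123) = (-7 + 4)*(-123) = -3*(-123) = 369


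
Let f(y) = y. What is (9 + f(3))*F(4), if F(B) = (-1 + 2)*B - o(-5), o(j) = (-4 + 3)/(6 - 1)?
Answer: 252/5 ≈ 50.400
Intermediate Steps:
o(j) = -⅕ (o(j) = -1/5 = -1*⅕ = -⅕)
F(B) = ⅕ + B (F(B) = (-1 + 2)*B - 1*(-⅕) = 1*B + ⅕ = B + ⅕ = ⅕ + B)
(9 + f(3))*F(4) = (9 + 3)*(⅕ + 4) = 12*(21/5) = 252/5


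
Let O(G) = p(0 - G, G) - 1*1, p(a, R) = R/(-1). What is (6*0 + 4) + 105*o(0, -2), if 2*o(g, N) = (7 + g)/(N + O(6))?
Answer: -221/6 ≈ -36.833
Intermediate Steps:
p(a, R) = -R (p(a, R) = R*(-1) = -R)
O(G) = -1 - G (O(G) = -G - 1*1 = -G - 1 = -1 - G)
o(g, N) = (7 + g)/(2*(-7 + N)) (o(g, N) = ((7 + g)/(N + (-1 - 1*6)))/2 = ((7 + g)/(N + (-1 - 6)))/2 = ((7 + g)/(N - 7))/2 = ((7 + g)/(-7 + N))/2 = (7 + g)/(2*(-7 + N)))
(6*0 + 4) + 105*o(0, -2) = (6*0 + 4) + 105*((7 + 0)/(2*(-7 - 2))) = (0 + 4) + 105*((1/2)*7/(-9)) = 4 + 105*((1/2)*(-1/9)*7) = 4 + 105*(-7/18) = 4 - 245/6 = -221/6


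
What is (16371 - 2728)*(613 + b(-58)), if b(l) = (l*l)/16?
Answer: 44926399/4 ≈ 1.1232e+7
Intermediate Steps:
b(l) = l²/16 (b(l) = l²*(1/16) = l²/16)
(16371 - 2728)*(613 + b(-58)) = (16371 - 2728)*(613 + (1/16)*(-58)²) = 13643*(613 + (1/16)*3364) = 13643*(613 + 841/4) = 13643*(3293/4) = 44926399/4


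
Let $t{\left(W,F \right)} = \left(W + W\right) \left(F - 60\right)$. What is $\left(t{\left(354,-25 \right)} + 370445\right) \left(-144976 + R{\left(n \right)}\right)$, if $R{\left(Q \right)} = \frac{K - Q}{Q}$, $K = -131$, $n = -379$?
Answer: $- \frac{17047867850280}{379} \approx -4.4981 \cdot 10^{10}$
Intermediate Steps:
$R{\left(Q \right)} = \frac{-131 - Q}{Q}$
$t{\left(W,F \right)} = 2 W \left(-60 + F\right)$
$\left(t{\left(354,-25 \right)} + 370445\right) \left(-144976 + R{\left(n \right)}\right) = \left(2 \cdot 354 \left(-60 - 25\right) + 370445\right) \left(-144976 + \frac{-131 - -379}{-379}\right) = \left(2 \cdot 354 \left(-85\right) + 370445\right) \left(-144976 - \frac{-131 + 379}{379}\right) = \left(-60180 + 370445\right) \left(-144976 - \frac{248}{379}\right) = 310265 \left(-144976 - \frac{248}{379}\right) = 310265 \left(- \frac{54946152}{379}\right) = - \frac{17047867850280}{379}$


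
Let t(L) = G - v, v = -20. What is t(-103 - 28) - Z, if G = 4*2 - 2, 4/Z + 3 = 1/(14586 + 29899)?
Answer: 1823872/66727 ≈ 27.333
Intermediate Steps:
Z = -88970/66727 (Z = 4/(-3 + 1/(14586 + 29899)) = 4/(-3 + 1/44485) = 4/(-133454/44485) = 4*(-44485/133454) = -88970/66727 ≈ -1.3333)
G = 6 (G = 8 - 2 = 6)
t(L) = 26 (t(L) = 6 - 1*(-20) = 6 + 20 = 26)
t(-103 - 28) - Z = 26 - 1*(-88970/66727) = 26 + 88970/66727 = 1823872/66727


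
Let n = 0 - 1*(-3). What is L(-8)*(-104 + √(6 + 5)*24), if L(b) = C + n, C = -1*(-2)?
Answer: -520 + 120*√11 ≈ -122.01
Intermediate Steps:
C = 2
n = 3 (n = 0 + 3 = 3)
L(b) = 5 (L(b) = 2 + 3 = 5)
L(-8)*(-104 + √(6 + 5)*24) = 5*(-104 + √(6 + 5)*24) = 5*(-104 + √11*24) = 5*(-104 + 24*√11) = -520 + 120*√11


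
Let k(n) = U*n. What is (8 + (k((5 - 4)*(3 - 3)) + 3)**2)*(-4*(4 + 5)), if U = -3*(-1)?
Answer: -612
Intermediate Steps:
U = 3
k(n) = 3*n
(8 + (k((5 - 4)*(3 - 3)) + 3)**2)*(-4*(4 + 5)) = (8 + (3*((5 - 4)*(3 - 3)) + 3)**2)*(-4*(4 + 5)) = (8 + (3*(1*0) + 3)**2)*(-4*9) = (8 + (3*0 + 3)**2)*(-36) = (8 + (0 + 3)**2)*(-36) = (8 + 3**2)*(-36) = (8 + 9)*(-36) = 17*(-36) = -612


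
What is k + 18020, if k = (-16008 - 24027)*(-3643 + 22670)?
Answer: -761727925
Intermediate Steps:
k = -761745945 (k = -40035*19027 = -761745945)
k + 18020 = -761745945 + 18020 = -761727925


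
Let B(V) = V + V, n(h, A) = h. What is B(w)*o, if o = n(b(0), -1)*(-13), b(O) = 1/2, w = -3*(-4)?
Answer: -156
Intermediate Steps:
w = 12
b(O) = 1/2
B(V) = 2*V
o = -13/2 (o = (1/2)*(-13) = -13/2 ≈ -6.5000)
B(w)*o = (2*12)*(-13/2) = 24*(-13/2) = -156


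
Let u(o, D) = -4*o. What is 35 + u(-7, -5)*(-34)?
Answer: -917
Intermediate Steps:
35 + u(-7, -5)*(-34) = 35 - 4*(-7)*(-34) = 35 + 28*(-34) = 35 - 952 = -917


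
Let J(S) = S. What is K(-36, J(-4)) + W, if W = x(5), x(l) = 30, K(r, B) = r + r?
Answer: -42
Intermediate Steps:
K(r, B) = 2*r
W = 30
K(-36, J(-4)) + W = 2*(-36) + 30 = -72 + 30 = -42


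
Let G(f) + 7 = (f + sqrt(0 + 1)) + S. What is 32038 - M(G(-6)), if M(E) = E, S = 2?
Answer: 32048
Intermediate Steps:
G(f) = -4 + f (G(f) = -7 + ((f + sqrt(0 + 1)) + 2) = -7 + ((f + sqrt(1)) + 2) = -7 + ((f + 1) + 2) = -7 + ((1 + f) + 2) = -7 + (3 + f) = -4 + f)
32038 - M(G(-6)) = 32038 - (-4 - 6) = 32038 - 1*(-10) = 32038 + 10 = 32048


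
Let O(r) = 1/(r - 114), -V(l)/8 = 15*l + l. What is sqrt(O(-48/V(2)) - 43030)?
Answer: I*sqrt(142689273366)/1821 ≈ 207.44*I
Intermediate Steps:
V(l) = -128*l (V(l) = -8*(15*l + l) = -128*l)
O(r) = 1/(-114 + r)
sqrt(O(-48/V(2)) - 43030) = sqrt(1/(-114 - 48/((-128*2))) - 43030) = sqrt(1/(-114 - 48/(-256)) - 43030) = sqrt(1/(-114 - 48*(-1/256)) - 43030) = sqrt(1/(-114 + 3/16) - 43030) = sqrt(1/(-1821/16) - 43030) = sqrt(-16/1821 - 43030) = sqrt(-78357646/1821) = I*sqrt(142689273366)/1821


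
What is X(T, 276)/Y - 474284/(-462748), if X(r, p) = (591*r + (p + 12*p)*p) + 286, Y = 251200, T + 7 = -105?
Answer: 68362007817/14530287200 ≈ 4.7048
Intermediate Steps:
T = -112 (T = -7 - 105 = -112)
X(r, p) = 286 + 13*p**2 + 591*r (X(r, p) = (591*r + (13*p)*p) + 286 = (591*r + 13*p**2) + 286 = (13*p**2 + 591*r) + 286 = 286 + 13*p**2 + 591*r)
X(T, 276)/Y - 474284/(-462748) = (286 + 13*276**2 + 591*(-112))/251200 - 474284/(-462748) = (286 + 13*76176 - 66192)*(1/251200) - 474284*(-1/462748) = (286 + 990288 - 66192)*(1/251200) + 118571/115687 = 924382*(1/251200) + 118571/115687 = 462191/125600 + 118571/115687 = 68362007817/14530287200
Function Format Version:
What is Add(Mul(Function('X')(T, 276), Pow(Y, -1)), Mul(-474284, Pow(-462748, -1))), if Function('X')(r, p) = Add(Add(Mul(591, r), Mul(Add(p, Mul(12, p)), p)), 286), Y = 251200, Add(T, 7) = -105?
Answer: Rational(68362007817, 14530287200) ≈ 4.7048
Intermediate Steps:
T = -112 (T = Add(-7, -105) = -112)
Function('X')(r, p) = Add(286, Mul(13, Pow(p, 2)), Mul(591, r)) (Function('X')(r, p) = Add(Add(Mul(591, r), Mul(Mul(13, p), p)), 286) = Add(Add(Mul(591, r), Mul(13, Pow(p, 2))), 286) = Add(Add(Mul(13, Pow(p, 2)), Mul(591, r)), 286) = Add(286, Mul(13, Pow(p, 2)), Mul(591, r)))
Add(Mul(Function('X')(T, 276), Pow(Y, -1)), Mul(-474284, Pow(-462748, -1))) = Add(Mul(Add(286, Mul(13, Pow(276, 2)), Mul(591, -112)), Pow(251200, -1)), Mul(-474284, Pow(-462748, -1))) = Add(Mul(Add(286, Mul(13, 76176), -66192), Rational(1, 251200)), Mul(-474284, Rational(-1, 462748))) = Add(Mul(Add(286, 990288, -66192), Rational(1, 251200)), Rational(118571, 115687)) = Add(Mul(924382, Rational(1, 251200)), Rational(118571, 115687)) = Add(Rational(462191, 125600), Rational(118571, 115687)) = Rational(68362007817, 14530287200)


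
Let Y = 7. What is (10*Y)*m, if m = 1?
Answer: 70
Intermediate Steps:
(10*Y)*m = (10*7)*1 = 70*1 = 70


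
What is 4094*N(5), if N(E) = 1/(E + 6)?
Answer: 4094/11 ≈ 372.18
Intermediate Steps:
N(E) = 1/(6 + E)
4094*N(5) = 4094/(6 + 5) = 4094/11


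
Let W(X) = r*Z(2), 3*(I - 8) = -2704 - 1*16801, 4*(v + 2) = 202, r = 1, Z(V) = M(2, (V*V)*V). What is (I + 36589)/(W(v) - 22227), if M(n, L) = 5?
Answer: -45143/33333 ≈ -1.3543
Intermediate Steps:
Z(V) = 5
v = 97/2 (v = -2 + (1/4)*202 = -2 + 101/2 = 97/2 ≈ 48.500)
I = -19481/3 (I = 8 + (-2704 - 1*16801)/3 = 8 + (-2704 - 16801)/3 = 8 + (1/3)*(-19505) = 8 - 19505/3 = -19481/3 ≈ -6493.7)
W(X) = 5 (W(X) = 1*5 = 5)
(I + 36589)/(W(v) - 22227) = (-19481/3 + 36589)/(5 - 22227) = (90286/3)/(-22222) = (90286/3)*(-1/22222) = -45143/33333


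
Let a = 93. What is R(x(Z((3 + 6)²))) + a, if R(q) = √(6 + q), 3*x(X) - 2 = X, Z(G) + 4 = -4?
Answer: 95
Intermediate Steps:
Z(G) = -8 (Z(G) = -4 - 4 = -8)
x(X) = ⅔ + X/3
R(x(Z((3 + 6)²))) + a = √(6 + (⅔ + (⅓)*(-8))) + 93 = √(6 + (⅔ - 8/3)) + 93 = √(6 - 2) + 93 = √4 + 93 = 2 + 93 = 95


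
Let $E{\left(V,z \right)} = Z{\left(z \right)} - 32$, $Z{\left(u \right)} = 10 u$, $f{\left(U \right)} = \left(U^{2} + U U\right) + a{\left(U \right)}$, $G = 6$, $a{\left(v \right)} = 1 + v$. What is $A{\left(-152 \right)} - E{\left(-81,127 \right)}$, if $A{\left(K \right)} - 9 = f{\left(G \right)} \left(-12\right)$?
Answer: $-2177$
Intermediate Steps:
$f{\left(U \right)} = 1 + U + 2 U^{2}$ ($f{\left(U \right)} = \left(U^{2} + U U\right) + \left(1 + U\right) = \left(U^{2} + U^{2}\right) + \left(1 + U\right) = 2 U^{2} + \left(1 + U\right) = 1 + U + 2 U^{2}$)
$A{\left(K \right)} = -939$ ($A{\left(K \right)} = 9 + \left(1 + 6 + 2 \cdot 6^{2}\right) \left(-12\right) = 9 + \left(1 + 6 + 2 \cdot 36\right) \left(-12\right) = 9 + \left(1 + 6 + 72\right) \left(-12\right) = 9 + 79 \left(-12\right) = 9 - 948 = -939$)
$E{\left(V,z \right)} = -32 + 10 z$ ($E{\left(V,z \right)} = 10 z - 32 = -32 + 10 z$)
$A{\left(-152 \right)} - E{\left(-81,127 \right)} = -939 - \left(-32 + 10 \cdot 127\right) = -939 - \left(-32 + 1270\right) = -939 - 1238 = -2177$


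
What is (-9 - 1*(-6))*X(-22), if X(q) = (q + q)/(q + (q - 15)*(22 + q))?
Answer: -6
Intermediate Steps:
X(q) = 2*q/(q + (-15 + q)*(22 + q)) (X(q) = (2*q)/(q + (-15 + q)*(22 + q)) = 2*q/(q + (-15 + q)*(22 + q)))
(-9 - 1*(-6))*X(-22) = (-9 - 1*(-6))*(2*(-22)/(-330 + (-22)² + 8*(-22))) = (-9 + 6)*(2*(-22)/(-330 + 484 - 176)) = -6*(-22)/(-22) = -6*(-22)*(-1)/22 = -3*2 = -6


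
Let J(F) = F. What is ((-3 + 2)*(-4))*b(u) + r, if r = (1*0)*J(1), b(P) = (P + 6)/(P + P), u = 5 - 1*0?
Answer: 22/5 ≈ 4.4000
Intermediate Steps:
u = 5 (u = 5 + 0 = 5)
b(P) = (6 + P)/(2*P) (b(P) = (6 + P)/((2*P)) = (6 + P)*(1/(2*P)) = (6 + P)/(2*P))
r = 0 (r = (1*0)*1 = 0*1 = 0)
((-3 + 2)*(-4))*b(u) + r = ((-3 + 2)*(-4))*((½)*(6 + 5)/5) + 0 = (-1*(-4))*((½)*(⅕)*11) + 0 = 4*(11/10) + 0 = 22/5 + 0 = 22/5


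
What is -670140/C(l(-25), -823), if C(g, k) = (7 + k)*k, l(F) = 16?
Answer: -3285/3292 ≈ -0.99787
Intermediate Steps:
C(g, k) = k*(7 + k)
-670140/C(l(-25), -823) = -670140*(-1/(823*(7 - 823))) = -670140/((-823*(-816))) = -670140/671568 = -670140*1/671568 = -3285/3292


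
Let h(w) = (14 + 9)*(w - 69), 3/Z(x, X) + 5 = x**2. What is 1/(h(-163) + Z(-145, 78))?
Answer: -21020/112162717 ≈ -0.00018741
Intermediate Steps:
Z(x, X) = 3/(-5 + x**2)
h(w) = -1587 + 23*w (h(w) = 23*(-69 + w) = -1587 + 23*w)
1/(h(-163) + Z(-145, 78)) = 1/((-1587 + 23*(-163)) + 3/(-5 + (-145)**2)) = 1/((-1587 - 3749) + 3/(-5 + 21025)) = 1/(-5336 + 3/21020) = 1/(-112162717/21020) = -21020/112162717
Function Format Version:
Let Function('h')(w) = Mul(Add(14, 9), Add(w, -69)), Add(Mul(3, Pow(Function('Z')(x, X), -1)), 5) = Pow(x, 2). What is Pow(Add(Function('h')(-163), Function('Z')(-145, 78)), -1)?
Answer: Rational(-21020, 112162717) ≈ -0.00018741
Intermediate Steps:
Function('Z')(x, X) = Mul(3, Pow(Add(-5, Pow(x, 2)), -1))
Function('h')(w) = Add(-1587, Mul(23, w)) (Function('h')(w) = Mul(23, Add(-69, w)) = Add(-1587, Mul(23, w)))
Pow(Add(Function('h')(-163), Function('Z')(-145, 78)), -1) = Pow(Add(Add(-1587, Mul(23, -163)), Mul(3, Pow(Add(-5, Pow(-145, 2)), -1))), -1) = Pow(Add(Add(-1587, -3749), Mul(3, Pow(Add(-5, 21025), -1))), -1) = Pow(Add(-5336, Mul(3, Pow(21020, -1))), -1) = Pow(Add(-5336, Mul(3, Rational(1, 21020))), -1) = Pow(Add(-5336, Rational(3, 21020)), -1) = Pow(Rational(-112162717, 21020), -1) = Rational(-21020, 112162717)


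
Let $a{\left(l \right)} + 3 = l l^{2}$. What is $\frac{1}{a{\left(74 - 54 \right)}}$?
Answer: $\frac{1}{7997} \approx 0.00012505$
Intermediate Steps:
$a{\left(l \right)} = -3 + l^{3}$ ($a{\left(l \right)} = -3 + l l^{2} = -3 + l^{3}$)
$\frac{1}{a{\left(74 - 54 \right)}} = \frac{1}{-3 + \left(74 - 54\right)^{3}} = \frac{1}{-3 + 20^{3}} = \frac{1}{-3 + 8000} = \frac{1}{7997}$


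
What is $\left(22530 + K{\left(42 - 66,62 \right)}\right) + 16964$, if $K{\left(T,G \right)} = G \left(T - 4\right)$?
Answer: $37758$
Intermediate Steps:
$K{\left(T,G \right)} = G \left(-4 + T\right)$
$\left(22530 + K{\left(42 - 66,62 \right)}\right) + 16964 = \left(22530 + 62 \left(-4 + \left(42 - 66\right)\right)\right) + 16964 = \left(22530 + 62 \left(-4 - 24\right)\right) + 16964 = \left(22530 + 62 \left(-28\right)\right) + 16964 = \left(22530 - 1736\right) + 16964 = 20794 + 16964 = 37758$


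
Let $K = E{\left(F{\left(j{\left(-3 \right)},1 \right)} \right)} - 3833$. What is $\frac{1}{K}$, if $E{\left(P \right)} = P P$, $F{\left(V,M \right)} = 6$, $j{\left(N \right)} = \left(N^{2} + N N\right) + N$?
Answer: $- \frac{1}{3797} \approx -0.00026337$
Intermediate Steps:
$j{\left(N \right)} = N + 2 N^{2}$ ($j{\left(N \right)} = \left(N^{2} + N^{2}\right) + N = 2 N^{2} + N = N + 2 N^{2}$)
$E{\left(P \right)} = P^{2}$
$K = -3797$ ($K = 6^{2} - 3833 = 36 - 3833 = -3797$)
$\frac{1}{K} = \frac{1}{-3797} = - \frac{1}{3797}$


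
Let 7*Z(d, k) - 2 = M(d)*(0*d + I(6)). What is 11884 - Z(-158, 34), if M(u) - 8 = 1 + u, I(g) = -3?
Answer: 82739/7 ≈ 11820.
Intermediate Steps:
M(u) = 9 + u (M(u) = 8 + (1 + u) = 9 + u)
Z(d, k) = -25/7 - 3*d/7 (Z(d, k) = 2/7 + ((9 + d)*(0*d - 3))/7 = 2/7 + ((9 + d)*(0 - 3))/7 = 2/7 + ((9 + d)*(-3))/7 = 2/7 + (-27 - 3*d)/7 = 2/7 + (-27/7 - 3*d/7) = -25/7 - 3*d/7)
11884 - Z(-158, 34) = 11884 - (-25/7 - 3/7*(-158)) = 11884 - (-25/7 + 474/7) = 11884 - 1*449/7 = 11884 - 449/7 = 82739/7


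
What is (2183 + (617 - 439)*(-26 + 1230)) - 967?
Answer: 215528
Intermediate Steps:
(2183 + (617 - 439)*(-26 + 1230)) - 967 = (2183 + 178*1204) - 967 = (2183 + 214312) - 967 = 216495 - 967 = 215528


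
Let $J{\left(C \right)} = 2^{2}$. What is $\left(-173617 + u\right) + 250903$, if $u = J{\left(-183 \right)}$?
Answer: $77290$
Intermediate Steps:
$J{\left(C \right)} = 4$
$u = 4$
$\left(-173617 + u\right) + 250903 = \left(-173617 + 4\right) + 250903 = -173613 + 250903 = 77290$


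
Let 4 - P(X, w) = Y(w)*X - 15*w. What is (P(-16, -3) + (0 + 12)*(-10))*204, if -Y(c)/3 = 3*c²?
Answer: -297228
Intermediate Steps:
Y(c) = -9*c²
P(X, w) = 4 + 15*w + 9*X*w² (P(X, w) = 4 - ((-9*w²)*X - 15*w) = 4 - (-9*X*w² - 15*w) = 4 - (-15*w - 9*X*w²) = 4 + (15*w + 9*X*w²) = 4 + 15*w + 9*X*w²)
(P(-16, -3) + (0 + 12)*(-10))*204 = ((4 + 15*(-3) + 9*(-16)*(-3)²) + (0 + 12)*(-10))*204 = ((4 - 45 + 9*(-16)*9) + 12*(-10))*204 = ((4 - 45 - 1296) - 120)*204 = (-1337 - 120)*204 = -1457*204 = -297228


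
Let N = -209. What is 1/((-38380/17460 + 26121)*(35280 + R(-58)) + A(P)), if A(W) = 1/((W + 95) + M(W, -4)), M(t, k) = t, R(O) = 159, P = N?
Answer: 93993/87002197136395 ≈ 1.0804e-9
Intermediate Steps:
P = -209
A(W) = 1/(95 + 2*W) (A(W) = 1/((W + 95) + W) = 1/((95 + W) + W) = 1/(95 + 2*W))
1/((-38380/17460 + 26121)*(35280 + R(-58)) + A(P)) = 1/((-38380/17460 + 26121)*(35280 + 159) + 1/(95 + 2*(-209))) = 1/((-38380*1/17460 + 26121)*35439 + 1/(95 - 418)) = 1/((-1919/873 + 26121)*35439 + 1/(-323)) = 1/((22801714/873)*35439 - 1/323) = 1/(269356647482/291 - 1/323) = 1/(87002197136395/93993) = 93993/87002197136395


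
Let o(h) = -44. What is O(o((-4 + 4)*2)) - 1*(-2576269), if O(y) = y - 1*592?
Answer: 2575633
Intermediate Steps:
O(y) = -592 + y (O(y) = y - 592 = -592 + y)
O(o((-4 + 4)*2)) - 1*(-2576269) = (-592 - 44) - 1*(-2576269) = -636 + 2576269 = 2575633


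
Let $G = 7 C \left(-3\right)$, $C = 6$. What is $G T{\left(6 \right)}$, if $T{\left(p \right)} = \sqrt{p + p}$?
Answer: $- 252 \sqrt{3} \approx -436.48$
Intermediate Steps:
$G = -126$ ($G = 7 \cdot 6 \left(-3\right) = 42 \left(-3\right) = -126$)
$T{\left(p \right)} = \sqrt{2} \sqrt{p}$ ($T{\left(p \right)} = \sqrt{2 p} = \sqrt{2} \sqrt{p}$)
$G T{\left(6 \right)} = - 126 \sqrt{2} \sqrt{6} = - 126 \cdot 2 \sqrt{3} = - 252 \sqrt{3}$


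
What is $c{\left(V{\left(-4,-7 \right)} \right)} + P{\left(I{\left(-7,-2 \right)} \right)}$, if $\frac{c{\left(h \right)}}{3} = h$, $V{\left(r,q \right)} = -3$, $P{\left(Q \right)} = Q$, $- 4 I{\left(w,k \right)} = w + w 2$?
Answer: $- \frac{15}{4} \approx -3.75$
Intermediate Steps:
$I{\left(w,k \right)} = - \frac{3 w}{4}$ ($I{\left(w,k \right)} = - \frac{w + w 2}{4} = - \frac{w + 2 w}{4} = - \frac{3 w}{4}$)
$c{\left(h \right)} = 3 h$
$c{\left(V{\left(-4,-7 \right)} \right)} + P{\left(I{\left(-7,-2 \right)} \right)} = 3 \left(-3\right) - - \frac{21}{4} = -9 + \frac{21}{4} = - \frac{15}{4}$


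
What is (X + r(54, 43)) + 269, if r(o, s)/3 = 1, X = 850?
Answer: 1122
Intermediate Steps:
r(o, s) = 3 (r(o, s) = 3*1 = 3)
(X + r(54, 43)) + 269 = (850 + 3) + 269 = 853 + 269 = 1122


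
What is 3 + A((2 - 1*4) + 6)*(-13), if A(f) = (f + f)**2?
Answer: -829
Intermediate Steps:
A(f) = 4*f**2 (A(f) = (2*f)**2 = 4*f**2)
3 + A((2 - 1*4) + 6)*(-13) = 3 + (4*((2 - 1*4) + 6)**2)*(-13) = 3 + (4*((2 - 4) + 6)**2)*(-13) = 3 + (4*(-2 + 6)**2)*(-13) = 3 + (4*4**2)*(-13) = 3 + (4*16)*(-13) = 3 + 64*(-13) = 3 - 832 = -829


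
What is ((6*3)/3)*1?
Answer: 6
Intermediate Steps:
((6*3)/3)*1 = ((1/3)*18)*1 = 6*1 = 6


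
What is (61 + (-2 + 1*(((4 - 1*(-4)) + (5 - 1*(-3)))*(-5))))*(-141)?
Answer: 2961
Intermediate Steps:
(61 + (-2 + 1*(((4 - 1*(-4)) + (5 - 1*(-3)))*(-5))))*(-141) = (61 + (-2 + 1*(((4 + 4) + (5 + 3))*(-5))))*(-141) = (61 + (-2 + 1*((8 + 8)*(-5))))*(-141) = (61 + (-2 + 1*(16*(-5))))*(-141) = (61 + (-2 + 1*(-80)))*(-141) = (61 + (-2 - 80))*(-141) = (61 - 82)*(-141) = -21*(-141) = 2961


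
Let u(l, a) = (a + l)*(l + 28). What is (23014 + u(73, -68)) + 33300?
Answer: 56819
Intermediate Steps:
u(l, a) = (28 + l)*(a + l) (u(l, a) = (a + l)*(28 + l) = (28 + l)*(a + l))
(23014 + u(73, -68)) + 33300 = (23014 + (73**2 + 28*(-68) + 28*73 - 68*73)) + 33300 = (23014 + (5329 - 1904 + 2044 - 4964)) + 33300 = (23014 + 505) + 33300 = 23519 + 33300 = 56819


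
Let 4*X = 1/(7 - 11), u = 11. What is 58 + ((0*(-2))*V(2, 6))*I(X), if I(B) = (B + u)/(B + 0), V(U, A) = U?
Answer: 58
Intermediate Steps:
X = -1/16 (X = 1/(4*(7 - 11)) = (¼)/(-4) = (¼)*(-¼) = -1/16 ≈ -0.062500)
I(B) = (11 + B)/B (I(B) = (B + 11)/(B + 0) = (11 + B)/B)
58 + ((0*(-2))*V(2, 6))*I(X) = 58 + ((0*(-2))*2)*((11 - 1/16)/(-1/16)) = 58 + (0*2)*(-16*175/16) = 58 + 0*(-175) = 58 + 0 = 58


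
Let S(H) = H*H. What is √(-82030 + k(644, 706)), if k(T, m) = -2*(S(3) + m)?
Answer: 2*I*√20865 ≈ 288.89*I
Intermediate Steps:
S(H) = H²
k(T, m) = -18 - 2*m (k(T, m) = -2*(3² + m) = -2*(9 + m) = -18 - 2*m)
√(-82030 + k(644, 706)) = √(-82030 + (-18 - 2*706)) = √(-82030 + (-18 - 1412)) = √(-82030 - 1430) = √(-83460) = 2*I*√20865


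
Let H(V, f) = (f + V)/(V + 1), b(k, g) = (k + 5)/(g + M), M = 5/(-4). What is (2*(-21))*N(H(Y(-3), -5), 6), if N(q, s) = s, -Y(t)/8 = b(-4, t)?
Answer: -252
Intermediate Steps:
M = -5/4 (M = 5*(-1/4) = -5/4 ≈ -1.2500)
b(k, g) = (5 + k)/(-5/4 + g) (b(k, g) = (k + 5)/(g - 5/4) = (5 + k)/(-5/4 + g))
Y(t) = -32/(-5 + 4*t) (Y(t) = -32*(5 - 4)/(-5 + 4*t) = -32/(-5 + 4*t))
H(V, f) = (V + f)/(1 + V)
(2*(-21))*N(H(Y(-3), -5), 6) = (2*(-21))*6 = -42*6 = -252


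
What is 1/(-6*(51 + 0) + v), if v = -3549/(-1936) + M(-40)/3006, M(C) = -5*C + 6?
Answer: -2909808/884867693 ≈ -0.0032884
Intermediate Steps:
M(C) = 6 - 5*C
v = 5533555/2909808 (v = -3549/(-1936) + (6 - 5*(-40))/3006 = -3549*(-1/1936) + (6 + 200)*(1/3006) = 3549/1936 + 206*(1/3006) = 3549/1936 + 103/1503 = 5533555/2909808 ≈ 1.9017)
1/(-6*(51 + 0) + v) = 1/(-6*(51 + 0) + 5533555/2909808) = 1/(-6*51 + 5533555/2909808) = 1/(-306 + 5533555/2909808) = 1/(-884867693/2909808) = -2909808/884867693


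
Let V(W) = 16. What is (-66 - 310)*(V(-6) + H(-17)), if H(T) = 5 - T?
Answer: -14288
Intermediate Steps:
(-66 - 310)*(V(-6) + H(-17)) = (-66 - 310)*(16 + (5 - 1*(-17))) = -376*(16 + (5 + 17)) = -376*(16 + 22) = -376*38 = -14288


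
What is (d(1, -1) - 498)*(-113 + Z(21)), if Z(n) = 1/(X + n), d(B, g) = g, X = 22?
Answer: 2424142/43 ≈ 56375.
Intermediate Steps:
Z(n) = 1/(22 + n)
(d(1, -1) - 498)*(-113 + Z(21)) = (-1 - 498)*(-113 + 1/(22 + 21)) = -499*(-113 + 1/43) = -499*(-4858/43) = 2424142/43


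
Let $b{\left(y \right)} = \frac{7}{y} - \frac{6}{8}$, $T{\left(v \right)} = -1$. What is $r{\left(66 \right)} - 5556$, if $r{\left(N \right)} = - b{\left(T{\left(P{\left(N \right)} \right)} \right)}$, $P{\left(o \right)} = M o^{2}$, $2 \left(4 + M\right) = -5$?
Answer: $- \frac{22193}{4} \approx -5548.3$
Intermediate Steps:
$M = - \frac{13}{2}$ ($M = -4 + \frac{1}{2} \left(-5\right) = -4 - \frac{5}{2} = - \frac{13}{2} \approx -6.5$)
$P{\left(o \right)} = - \frac{13 o^{2}}{2}$
$b{\left(y \right)} = - \frac{3}{4} + \frac{7}{y}$ ($b{\left(y \right)} = \frac{7}{y} - \frac{3}{4} = - \frac{3}{4} + \frac{7}{y}$)
$r{\left(N \right)} = \frac{31}{4}$ ($r{\left(N \right)} = - (- \frac{3}{4} + \frac{7}{-1}) = - (- \frac{3}{4} + 7 \left(-1\right)) = - (- \frac{3}{4} - 7) = \left(-1\right) \left(- \frac{31}{4}\right) = \frac{31}{4}$)
$r{\left(66 \right)} - 5556 = \frac{31}{4} - 5556 = - \frac{22193}{4}$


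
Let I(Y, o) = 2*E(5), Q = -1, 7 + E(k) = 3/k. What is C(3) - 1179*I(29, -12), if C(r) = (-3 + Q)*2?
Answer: 75416/5 ≈ 15083.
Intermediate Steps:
E(k) = -7 + 3/k
C(r) = -8 (C(r) = (-3 - 1)*2 = -4*2 = -8)
I(Y, o) = -64/5 (I(Y, o) = 2*(-7 + 3/5) = 2*(-7 + 3*(⅕)) = 2*(-7 + ⅗) = 2*(-32/5) = -64/5)
C(3) - 1179*I(29, -12) = -8 - 1179*(-64/5) = -8 + 75456/5 = 75416/5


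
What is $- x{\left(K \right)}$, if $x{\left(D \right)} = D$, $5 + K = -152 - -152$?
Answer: $5$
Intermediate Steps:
$K = -5$ ($K = -5 - 0 = -5 + \left(-152 + 152\right) = -5 + 0 = -5$)
$- x{\left(K \right)} = \left(-1\right) \left(-5\right) = 5$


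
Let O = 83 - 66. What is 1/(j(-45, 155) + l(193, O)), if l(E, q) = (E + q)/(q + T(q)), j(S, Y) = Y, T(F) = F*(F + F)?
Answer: 17/2641 ≈ 0.0064370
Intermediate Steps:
T(F) = 2*F² (T(F) = F*(2*F) = 2*F²)
O = 17
l(E, q) = (E + q)/(q + 2*q²)
1/(j(-45, 155) + l(193, O)) = 1/(155 + (193 + 17)/(17*(1 + 2*17))) = 1/(155 + (1/17)*210/(1 + 34)) = 1/(155 + (1/17)*210/35) = 1/(155 + (1/17)*(1/35)*210) = 1/(155 + 6/17) = 1/(2641/17) = 17/2641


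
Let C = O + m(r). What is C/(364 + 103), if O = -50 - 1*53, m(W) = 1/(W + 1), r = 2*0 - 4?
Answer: -310/1401 ≈ -0.22127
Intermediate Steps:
r = -4 (r = 0 - 4 = -4)
m(W) = 1/(1 + W)
O = -103 (O = -50 - 53 = -103)
C = -310/3 (C = -103 + 1/(1 - 4) = -103 + 1/(-3) = -103 - ⅓ = -310/3 ≈ -103.33)
C/(364 + 103) = -310/(3*(364 + 103)) = -310/3/467 = -310/3*1/467 = -310/1401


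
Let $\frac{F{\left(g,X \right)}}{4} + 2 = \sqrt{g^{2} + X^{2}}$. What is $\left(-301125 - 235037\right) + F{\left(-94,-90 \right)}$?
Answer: $-536170 + 8 \sqrt{4234} \approx -5.3565 \cdot 10^{5}$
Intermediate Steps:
$F{\left(g,X \right)} = -8 + 4 \sqrt{X^{2} + g^{2}}$ ($F{\left(g,X \right)} = -8 + 4 \sqrt{g^{2} + X^{2}} = -8 + 4 \sqrt{X^{2} + g^{2}}$)
$\left(-301125 - 235037\right) + F{\left(-94,-90 \right)} = \left(-301125 - 235037\right) - \left(8 - 4 \sqrt{\left(-90\right)^{2} + \left(-94\right)^{2}}\right) = -536162 - \left(8 - 4 \sqrt{8100 + 8836}\right) = -536162 - \left(8 - 4 \sqrt{16936}\right) = -536162 - \left(8 - 4 \cdot 2 \sqrt{4234}\right) = -536162 - \left(8 - 8 \sqrt{4234}\right) = -536170 + 8 \sqrt{4234}$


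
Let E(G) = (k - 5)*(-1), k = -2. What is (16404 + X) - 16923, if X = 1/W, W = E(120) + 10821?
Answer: -5619731/10828 ≈ -519.00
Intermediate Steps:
E(G) = 7 (E(G) = (-2 - 5)*(-1) = -7*(-1) = 7)
W = 10828 (W = 7 + 10821 = 10828)
X = 1/10828 ≈ 9.2353e-5
(16404 + X) - 16923 = (16404 + 1/10828) - 16923 = 177622513/10828 - 16923 = -5619731/10828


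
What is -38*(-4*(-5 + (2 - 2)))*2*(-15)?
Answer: 22800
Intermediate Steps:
-38*(-4*(-5 + (2 - 2)))*2*(-15) = -38*(-4*(-5 + 0))*2*(-15) = -38*(-4*(-5))*2*(-15) = -760*2*(-15) = -38*40*(-15) = -1520*(-15) = 22800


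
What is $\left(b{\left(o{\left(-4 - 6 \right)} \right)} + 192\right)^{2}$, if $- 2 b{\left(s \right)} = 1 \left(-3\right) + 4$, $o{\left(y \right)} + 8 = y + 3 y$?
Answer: $\frac{146689}{4} \approx 36672.0$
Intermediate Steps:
$o{\left(y \right)} = -8 + 4 y$ ($o{\left(y \right)} = -8 + \left(y + 3 y\right) = -8 + 4 y$)
$b{\left(s \right)} = - \frac{1}{2}$ ($b{\left(s \right)} = - \frac{1 \left(-3\right) + 4}{2} = - \frac{-3 + 4}{2} = \left(- \frac{1}{2}\right) 1 = - \frac{1}{2}$)
$\left(b{\left(o{\left(-4 - 6 \right)} \right)} + 192\right)^{2} = \left(- \frac{1}{2} + 192\right)^{2} = \left(\frac{383}{2}\right)^{2} = \frac{146689}{4}$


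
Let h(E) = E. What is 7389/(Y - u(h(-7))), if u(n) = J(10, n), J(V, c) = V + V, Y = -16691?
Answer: -7389/16711 ≈ -0.44216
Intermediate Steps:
J(V, c) = 2*V
u(n) = 20 (u(n) = 2*10 = 20)
7389/(Y - u(h(-7))) = 7389/(-16691 - 1*20) = 7389/(-16691 - 20) = 7389/(-16711) = 7389*(-1/16711) = -7389/16711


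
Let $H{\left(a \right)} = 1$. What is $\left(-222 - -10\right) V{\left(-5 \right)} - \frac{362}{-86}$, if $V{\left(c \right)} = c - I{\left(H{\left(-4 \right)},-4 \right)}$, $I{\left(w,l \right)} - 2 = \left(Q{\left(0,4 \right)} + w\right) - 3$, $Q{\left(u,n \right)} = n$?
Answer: $\frac{82225}{43} \approx 1912.2$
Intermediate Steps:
$I{\left(w,l \right)} = 3 + w$ ($I{\left(w,l \right)} = 2 + \left(\left(4 + w\right) - 3\right) = 2 + \left(1 + w\right) = 3 + w$)
$V{\left(c \right)} = -4 + c$ ($V{\left(c \right)} = c - \left(3 + 1\right) = c - 4 = -4 + c$)
$\left(-222 - -10\right) V{\left(-5 \right)} - \frac{362}{-86} = \left(-222 - -10\right) \left(-4 - 5\right) - \frac{362}{-86} = \left(-222 + 10\right) \left(-9\right) - - \frac{181}{43} = \left(-212\right) \left(-9\right) + \frac{181}{43} = 1908 + \frac{181}{43} = \frac{82225}{43}$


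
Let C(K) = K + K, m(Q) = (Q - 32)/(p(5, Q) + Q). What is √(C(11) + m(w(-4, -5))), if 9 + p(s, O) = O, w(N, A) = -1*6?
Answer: 10*√105/21 ≈ 4.8795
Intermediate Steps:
w(N, A) = -6
p(s, O) = -9 + O
m(Q) = (-32 + Q)/(-9 + 2*Q) (m(Q) = (Q - 32)/((-9 + Q) + Q) = (-32 + Q)/(-9 + 2*Q))
C(K) = 2*K
√(C(11) + m(w(-4, -5))) = √(2*11 + (-32 - 6)/(-9 + 2*(-6))) = √(22 - 38/(-9 - 12)) = √(22 - 38/(-21)) = √(22 - 1/21*(-38)) = √(22 + 38/21) = √(500/21) = 10*√105/21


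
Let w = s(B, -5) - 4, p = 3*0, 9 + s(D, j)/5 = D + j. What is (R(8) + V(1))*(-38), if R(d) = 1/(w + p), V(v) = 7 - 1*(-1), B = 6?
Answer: -6669/22 ≈ -303.14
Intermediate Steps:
s(D, j) = -45 + 5*D + 5*j (s(D, j) = -45 + 5*(D + j) = -45 + (5*D + 5*j) = -45 + 5*D + 5*j)
p = 0
w = -44 (w = (-45 + 5*6 + 5*(-5)) - 4 = (-45 + 30 - 25) - 4 = -40 - 4 = -44)
V(v) = 8 (V(v) = 7 + 1 = 8)
R(d) = -1/44 (R(d) = 1/(-44 + 0) = 1/(-44) = -1/44)
(R(8) + V(1))*(-38) = (-1/44 + 8)*(-38) = (351/44)*(-38) = -6669/22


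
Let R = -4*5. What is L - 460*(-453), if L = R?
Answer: 208360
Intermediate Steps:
R = -20
L = -20
L - 460*(-453) = -20 - 460*(-453) = -20 + 208380 = 208360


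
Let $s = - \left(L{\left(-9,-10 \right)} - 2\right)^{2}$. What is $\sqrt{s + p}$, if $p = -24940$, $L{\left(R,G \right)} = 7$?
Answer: $i \sqrt{24965} \approx 158.0 i$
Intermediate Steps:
$s = -25$ ($s = - \left(7 - 2\right)^{2} = - 5^{2} = \left(-1\right) 25 = -25$)
$\sqrt{s + p} = \sqrt{-25 - 24940} = \sqrt{-24965} = i \sqrt{24965}$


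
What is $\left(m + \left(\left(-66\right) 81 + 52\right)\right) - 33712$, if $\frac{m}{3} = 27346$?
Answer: $43032$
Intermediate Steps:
$m = 82038$ ($m = 3 \cdot 27346 = 82038$)
$\left(m + \left(\left(-66\right) 81 + 52\right)\right) - 33712 = \left(82038 + \left(\left(-66\right) 81 + 52\right)\right) - 33712 = \left(82038 + \left(-5346 + 52\right)\right) - 33712 = \left(82038 - 5294\right) - 33712 = 76744 - 33712 = 43032$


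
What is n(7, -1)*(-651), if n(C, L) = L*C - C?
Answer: 9114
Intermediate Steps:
n(C, L) = -C + C*L (n(C, L) = C*L - C = -C + C*L)
n(7, -1)*(-651) = (7*(-1 - 1))*(-651) = (7*(-2))*(-651) = -14*(-651) = 9114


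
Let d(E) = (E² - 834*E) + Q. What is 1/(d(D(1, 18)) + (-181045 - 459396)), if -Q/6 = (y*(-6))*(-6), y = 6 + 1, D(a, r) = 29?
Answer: -1/665298 ≈ -1.5031e-6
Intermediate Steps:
y = 7
Q = -1512 (Q = -6*7*(-6)*(-6) = -(-252)*(-6) = -6*252 = -1512)
d(E) = -1512 + E² - 834*E (d(E) = (E² - 834*E) - 1512 = -1512 + E² - 834*E)
1/(d(D(1, 18)) + (-181045 - 459396)) = 1/((-1512 + 29² - 834*29) + (-181045 - 459396)) = 1/((-1512 + 841 - 24186) - 640441) = 1/(-24857 - 640441) = 1/(-665298) = -1/665298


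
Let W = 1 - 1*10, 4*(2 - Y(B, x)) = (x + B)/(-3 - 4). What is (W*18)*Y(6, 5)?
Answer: -5427/14 ≈ -387.64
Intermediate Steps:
Y(B, x) = 2 + B/28 + x/28 (Y(B, x) = 2 - (x + B)/(4*(-3 - 4)) = 2 - (B + x)/(4*(-7)) = 2 - (B + x)*(-1)/(4*7) = 2 - (-B/7 - x/7)/4 = 2 + (B/28 + x/28) = 2 + B/28 + x/28)
W = -9 (W = 1 - 10 = -9)
(W*18)*Y(6, 5) = (-9*18)*(2 + (1/28)*6 + (1/28)*5) = -162*(2 + 3/14 + 5/28) = -162*67/28 = -5427/14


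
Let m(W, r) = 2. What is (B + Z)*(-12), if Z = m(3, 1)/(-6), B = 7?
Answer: -80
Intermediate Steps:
Z = -⅓ (Z = 2/(-6) = 2*(-⅙) = -⅓ ≈ -0.33333)
(B + Z)*(-12) = (7 - ⅓)*(-12) = (20/3)*(-12) = -80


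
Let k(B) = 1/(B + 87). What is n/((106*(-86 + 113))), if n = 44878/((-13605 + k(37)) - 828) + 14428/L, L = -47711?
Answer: -145663634870/122190152587731 ≈ -0.0011921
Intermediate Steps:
k(B) = 1/(87 + B)
n = -291327269740/85387947301 (n = 44878/((-13605 + 1/(87 + 37)) - 828) + 14428/(-47711) = 44878/((-13605 + 1/124) - 828) + 14428*(-1/47711) = 44878/((-13605 + 1/124) - 828) - 14428/47711 = 44878/(-1687019/124 - 828) - 14428/47711 = 44878/(-1789691/124) - 14428/47711 = 44878*(-124/1789691) - 14428/47711 = -5564872/1789691 - 14428/47711 = -291327269740/85387947301 ≈ -3.4118)
n/((106*(-86 + 113))) = -291327269740*1/(106*(-86 + 113))/85387947301 = -291327269740/(85387947301*(106*27)) = -291327269740/85387947301/2862 = -291327269740/85387947301*1/2862 = -145663634870/122190152587731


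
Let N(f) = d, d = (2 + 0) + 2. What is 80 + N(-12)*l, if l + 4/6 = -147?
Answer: -1532/3 ≈ -510.67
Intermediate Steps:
l = -443/3 (l = -⅔ - 147 = -443/3 ≈ -147.67)
d = 4 (d = 2 + 2 = 4)
N(f) = 4
80 + N(-12)*l = 80 + 4*(-443/3) = 80 - 1772/3 = -1532/3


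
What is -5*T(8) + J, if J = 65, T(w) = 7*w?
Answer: -215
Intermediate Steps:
-5*T(8) + J = -35*8 + 65 = -5*56 + 65 = -280 + 65 = -215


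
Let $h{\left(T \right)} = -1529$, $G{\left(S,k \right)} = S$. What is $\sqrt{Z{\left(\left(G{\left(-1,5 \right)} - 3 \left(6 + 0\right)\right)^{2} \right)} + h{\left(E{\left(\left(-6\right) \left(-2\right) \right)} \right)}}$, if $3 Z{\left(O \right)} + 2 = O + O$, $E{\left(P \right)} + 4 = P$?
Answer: $i \sqrt{1289} \approx 35.903 i$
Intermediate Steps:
$E{\left(P \right)} = -4 + P$
$Z{\left(O \right)} = - \frac{2}{3} + \frac{2 O}{3}$ ($Z{\left(O \right)} = - \frac{2}{3} + \frac{O + O}{3} = - \frac{2}{3} + \frac{2 O}{3}$)
$\sqrt{Z{\left(\left(G{\left(-1,5 \right)} - 3 \left(6 + 0\right)\right)^{2} \right)} + h{\left(E{\left(\left(-6\right) \left(-2\right) \right)} \right)}} = \sqrt{\left(- \frac{2}{3} + \frac{2 \left(-1 - 3 \left(6 + 0\right)\right)^{2}}{3}\right) - 1529} = \sqrt{\left(- \frac{2}{3} + \frac{2 \left(-1 - 18\right)^{2}}{3}\right) - 1529} = \sqrt{\left(- \frac{2}{3} + \frac{2 \left(-19\right)^{2}}{3}\right) - 1529} = \sqrt{\left(- \frac{2}{3} + \frac{2}{3} \cdot 361\right) - 1529} = \sqrt{\left(- \frac{2}{3} + \frac{722}{3}\right) - 1529} = \sqrt{240 - 1529} = \sqrt{-1289} = i \sqrt{1289}$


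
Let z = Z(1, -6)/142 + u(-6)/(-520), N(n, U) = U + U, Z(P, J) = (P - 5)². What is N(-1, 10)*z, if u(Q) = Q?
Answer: 2293/923 ≈ 2.4843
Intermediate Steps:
Z(P, J) = (-5 + P)²
N(n, U) = 2*U
z = 2293/18460 (z = (-5 + 1)²/142 - 6/(-520) = (-4)²*(1/142) - 6*(-1/520) = 16*(1/142) + 3/260 = 8/71 + 3/260 = 2293/18460 ≈ 0.12421)
N(-1, 10)*z = (2*10)*(2293/18460) = 20*(2293/18460) = 2293/923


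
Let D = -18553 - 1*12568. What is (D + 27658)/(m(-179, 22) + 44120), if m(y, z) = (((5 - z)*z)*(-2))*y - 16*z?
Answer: 3463/90124 ≈ 0.038425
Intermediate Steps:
m(y, z) = -16*z - 2*y*z*(5 - z) (m(y, z) = ((z*(5 - z))*(-2))*y - 16*z = (-2*z*(5 - z))*y - 16*z = -2*y*z*(5 - z) - 16*z = -16*z - 2*y*z*(5 - z))
D = -31121 (D = -18553 - 12568 = -31121)
(D + 27658)/(m(-179, 22) + 44120) = (-31121 + 27658)/(2*22*(-8 - 5*(-179) - 179*22) + 44120) = -3463/(2*22*(-8 + 895 - 3938) + 44120) = -3463/(2*22*(-3051) + 44120) = -3463/(-134244 + 44120) = -3463/(-90124) = -3463*(-1/90124) = 3463/90124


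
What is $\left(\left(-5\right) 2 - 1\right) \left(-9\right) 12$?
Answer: $1188$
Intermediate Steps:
$\left(\left(-5\right) 2 - 1\right) \left(-9\right) 12 = \left(-10 - 1\right) \left(-9\right) 12 = \left(-11\right) \left(-9\right) 12 = 99 \cdot 12 = 1188$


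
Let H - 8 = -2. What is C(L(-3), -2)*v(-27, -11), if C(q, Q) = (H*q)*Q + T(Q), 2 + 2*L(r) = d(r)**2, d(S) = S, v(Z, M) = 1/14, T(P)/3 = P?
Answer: -24/7 ≈ -3.4286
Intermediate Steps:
H = 6 (H = 8 - 2 = 6)
T(P) = 3*P
v(Z, M) = 1/14
L(r) = -1 + r**2/2
C(q, Q) = 3*Q + 6*Q*q (C(q, Q) = (6*q)*Q + 3*Q = 6*Q*q + 3*Q = 3*Q + 6*Q*q)
C(L(-3), -2)*v(-27, -11) = (3*(-2)*(1 + 2*(-1 + (1/2)*(-3)**2)))*(1/14) = (3*(-2)*(1 + 2*(-1 + (1/2)*9)))*(1/14) = (3*(-2)*(1 + 2*(-1 + 9/2)))*(1/14) = (3*(-2)*(1 + 2*(7/2)))*(1/14) = (3*(-2)*(1 + 7))*(1/14) = (3*(-2)*8)*(1/14) = -48*1/14 = -24/7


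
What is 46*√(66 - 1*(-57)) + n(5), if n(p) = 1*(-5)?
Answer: -5 + 46*√123 ≈ 505.16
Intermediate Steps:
n(p) = -5
46*√(66 - 1*(-57)) + n(5) = 46*√(66 - 1*(-57)) - 5 = 46*√(66 + 57) - 5 = 46*√123 - 5 = -5 + 46*√123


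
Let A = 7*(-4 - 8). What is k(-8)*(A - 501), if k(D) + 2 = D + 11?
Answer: -585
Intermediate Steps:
k(D) = 9 + D (k(D) = -2 + (D + 11) = -2 + (11 + D) = 9 + D)
A = -84 (A = 7*(-12) = -84)
k(-8)*(A - 501) = (9 - 8)*(-84 - 501) = 1*(-585) = -585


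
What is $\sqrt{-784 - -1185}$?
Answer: $\sqrt{401} \approx 20.025$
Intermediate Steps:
$\sqrt{-784 - -1185} = \sqrt{-784 + 1185} = \sqrt{401}$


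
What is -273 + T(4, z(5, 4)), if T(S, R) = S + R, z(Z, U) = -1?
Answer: -270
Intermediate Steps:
T(S, R) = R + S
-273 + T(4, z(5, 4)) = -273 + (-1 + 4) = -273 + 3 = -270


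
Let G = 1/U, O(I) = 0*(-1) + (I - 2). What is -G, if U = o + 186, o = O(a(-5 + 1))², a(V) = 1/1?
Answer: -1/187 ≈ -0.0053476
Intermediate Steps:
a(V) = 1
O(I) = -2 + I (O(I) = 0 + (-2 + I) = -2 + I)
o = 1 (o = (-2 + 1)² = (-1)² = 1)
U = 187 (U = 1 + 186 = 187)
G = 1/187 ≈ 0.0053476
-G = -1*1/187 = -1/187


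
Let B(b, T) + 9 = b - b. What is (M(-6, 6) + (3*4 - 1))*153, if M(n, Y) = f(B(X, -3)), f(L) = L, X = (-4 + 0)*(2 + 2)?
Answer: 306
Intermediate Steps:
X = -16 (X = -4*4 = -16)
B(b, T) = -9 (B(b, T) = -9 + (b - b) = -9 + 0 = -9)
M(n, Y) = -9
(M(-6, 6) + (3*4 - 1))*153 = (-9 + (3*4 - 1))*153 = (-9 + (12 - 1))*153 = (-9 + 11)*153 = 2*153 = 306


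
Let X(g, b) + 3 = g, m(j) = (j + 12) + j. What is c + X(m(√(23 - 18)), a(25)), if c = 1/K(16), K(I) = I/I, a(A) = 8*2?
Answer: 10 + 2*√5 ≈ 14.472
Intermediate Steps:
m(j) = 12 + 2*j (m(j) = (12 + j) + j = 12 + 2*j)
a(A) = 16
K(I) = 1
X(g, b) = -3 + g
c = 1 (c = 1/1 = 1)
c + X(m(√(23 - 18)), a(25)) = 1 + (-3 + (12 + 2*√(23 - 18))) = 1 + (-3 + (12 + 2*√5)) = 1 + (9 + 2*√5) = 10 + 2*√5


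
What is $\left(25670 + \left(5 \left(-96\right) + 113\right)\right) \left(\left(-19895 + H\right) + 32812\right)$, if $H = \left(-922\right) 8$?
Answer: $140203923$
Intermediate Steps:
$H = -7376$
$\left(25670 + \left(5 \left(-96\right) + 113\right)\right) \left(\left(-19895 + H\right) + 32812\right) = \left(25670 + \left(5 \left(-96\right) + 113\right)\right) \left(\left(-19895 - 7376\right) + 32812\right) = \left(25670 + \left(-480 + 113\right)\right) \left(-27271 + 32812\right) = \left(25670 - 367\right) 5541 = 25303 \cdot 5541 = 140203923$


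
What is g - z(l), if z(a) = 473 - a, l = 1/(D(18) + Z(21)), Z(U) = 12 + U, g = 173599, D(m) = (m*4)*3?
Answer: 43108375/249 ≈ 1.7313e+5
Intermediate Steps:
D(m) = 12*m (D(m) = (4*m)*3 = 12*m)
l = 1/249 (l = 1/(12*18 + (12 + 21)) = 1/(216 + 33) = 1/249 ≈ 0.0040161)
g - z(l) = 173599 - (473 - 1*1/249) = 173599 - (473 - 1/249) = 173599 - 1*117776/249 = 173599 - 117776/249 = 43108375/249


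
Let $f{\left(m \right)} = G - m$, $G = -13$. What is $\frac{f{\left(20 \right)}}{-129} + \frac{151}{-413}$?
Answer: $- \frac{1950}{17759} \approx -0.1098$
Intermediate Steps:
$f{\left(m \right)} = -13 - m$
$\frac{f{\left(20 \right)}}{-129} + \frac{151}{-413} = \frac{-13 - 20}{-129} + \frac{151}{-413} = \left(-13 - 20\right) \left(- \frac{1}{129}\right) + 151 \left(- \frac{1}{413}\right) = \left(-33\right) \left(- \frac{1}{129}\right) - \frac{151}{413} = \frac{11}{43} - \frac{151}{413} = - \frac{1950}{17759}$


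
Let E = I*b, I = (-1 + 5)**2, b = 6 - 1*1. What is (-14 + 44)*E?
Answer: 2400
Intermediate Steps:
b = 5 (b = 6 - 1 = 5)
I = 16 (I = 4**2 = 16)
E = 80 (E = 16*5 = 80)
(-14 + 44)*E = (-14 + 44)*80 = 30*80 = 2400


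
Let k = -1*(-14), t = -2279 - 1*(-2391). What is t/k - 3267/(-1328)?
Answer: 13891/1328 ≈ 10.460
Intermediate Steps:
t = 112 (t = -2279 + 2391 = 112)
k = 14
t/k - 3267/(-1328) = 112/14 - 3267/(-1328) = 112*(1/14) - 3267*(-1/1328) = 8 + 3267/1328 = 13891/1328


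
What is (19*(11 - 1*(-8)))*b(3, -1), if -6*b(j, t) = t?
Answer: 361/6 ≈ 60.167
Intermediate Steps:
b(j, t) = -t/6
(19*(11 - 1*(-8)))*b(3, -1) = (19*(11 - 1*(-8)))*(-⅙*(-1)) = (19*(11 + 8))*(⅙) = (19*19)*(⅙) = 361*(⅙) = 361/6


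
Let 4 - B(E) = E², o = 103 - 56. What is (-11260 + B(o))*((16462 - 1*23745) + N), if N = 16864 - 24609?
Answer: 202352020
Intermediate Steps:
o = 47
N = -7745
B(E) = 4 - E²
(-11260 + B(o))*((16462 - 1*23745) + N) = (-11260 + (4 - 1*47²))*((16462 - 1*23745) - 7745) = (-11260 + (4 - 1*2209))*((16462 - 23745) - 7745) = (-11260 + (4 - 2209))*(-7283 - 7745) = (-11260 - 2205)*(-15028) = -13465*(-15028) = 202352020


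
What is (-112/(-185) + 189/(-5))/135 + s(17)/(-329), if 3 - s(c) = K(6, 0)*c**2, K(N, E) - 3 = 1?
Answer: 26532326/8216775 ≈ 3.2290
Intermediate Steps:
K(N, E) = 4 (K(N, E) = 3 + 1 = 4)
s(c) = 3 - 4*c**2
(-112/(-185) + 189/(-5))/135 + s(17)/(-329) = (-112/(-185) + 189/(-5))/135 + (3 - 4*17**2)/(-329) = (-112*(-1/185) + 189*(-1/5))*(1/135) + (3 - 4*289)*(-1/329) = (112/185 - 189/5)*(1/135) + (3 - 1156)*(-1/329) = -6881/185*1/135 - 1153*(-1/329) = -6881/24975 + 1153/329 = 26532326/8216775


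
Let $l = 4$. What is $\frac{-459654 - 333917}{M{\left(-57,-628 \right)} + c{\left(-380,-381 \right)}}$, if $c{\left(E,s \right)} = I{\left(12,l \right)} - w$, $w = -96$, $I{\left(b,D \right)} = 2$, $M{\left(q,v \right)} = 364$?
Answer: $- \frac{793571}{462} \approx -1717.7$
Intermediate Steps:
$c{\left(E,s \right)} = 98$ ($c{\left(E,s \right)} = 2 - -96 = 2 + 96 = 98$)
$\frac{-459654 - 333917}{M{\left(-57,-628 \right)} + c{\left(-380,-381 \right)}} = \frac{-459654 - 333917}{364 + 98} = - \frac{793571}{462}$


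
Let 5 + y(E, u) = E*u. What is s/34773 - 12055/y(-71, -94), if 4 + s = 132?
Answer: -139444961/77300379 ≈ -1.8039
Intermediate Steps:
s = 128 (s = -4 + 132 = 128)
y(E, u) = -5 + E*u
s/34773 - 12055/y(-71, -94) = 128/34773 - 12055/(-5 - 71*(-94)) = 128*(1/34773) - 12055/(-5 + 6674) = 128/34773 - 12055/6669 = -139444961/77300379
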